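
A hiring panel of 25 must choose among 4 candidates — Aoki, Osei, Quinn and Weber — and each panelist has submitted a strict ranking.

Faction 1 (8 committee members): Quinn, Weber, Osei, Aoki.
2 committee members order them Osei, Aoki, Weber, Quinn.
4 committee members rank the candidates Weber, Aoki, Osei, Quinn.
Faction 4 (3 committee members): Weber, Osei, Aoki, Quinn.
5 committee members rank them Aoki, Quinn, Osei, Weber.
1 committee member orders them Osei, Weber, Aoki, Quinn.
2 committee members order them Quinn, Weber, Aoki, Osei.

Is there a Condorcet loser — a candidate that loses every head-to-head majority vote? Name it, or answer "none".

none

Pairwise majorities:
Aoki vs Osei: Aoki is ranked higher on 4+5+2 = 11 ballots, Osei on 14. Osei wins 14–11.
Aoki vs Quinn: Aoki preferred on 2+4+3+5+1 = 15 ballots; Aoki wins 15–10.
Aoki–Weber: Weber 18–7.
Osei vs Quinn: Quinn wins 15–10.
Osei vs Weber: 8 to 17, Weber.
Quinn–Weber: Quinn 15–10.
Every candidate wins at least one matchup (Aoki beats Quinn; Osei beats Aoki; Quinn beats Osei; Weber beats Aoki), so there is no Condorcet loser.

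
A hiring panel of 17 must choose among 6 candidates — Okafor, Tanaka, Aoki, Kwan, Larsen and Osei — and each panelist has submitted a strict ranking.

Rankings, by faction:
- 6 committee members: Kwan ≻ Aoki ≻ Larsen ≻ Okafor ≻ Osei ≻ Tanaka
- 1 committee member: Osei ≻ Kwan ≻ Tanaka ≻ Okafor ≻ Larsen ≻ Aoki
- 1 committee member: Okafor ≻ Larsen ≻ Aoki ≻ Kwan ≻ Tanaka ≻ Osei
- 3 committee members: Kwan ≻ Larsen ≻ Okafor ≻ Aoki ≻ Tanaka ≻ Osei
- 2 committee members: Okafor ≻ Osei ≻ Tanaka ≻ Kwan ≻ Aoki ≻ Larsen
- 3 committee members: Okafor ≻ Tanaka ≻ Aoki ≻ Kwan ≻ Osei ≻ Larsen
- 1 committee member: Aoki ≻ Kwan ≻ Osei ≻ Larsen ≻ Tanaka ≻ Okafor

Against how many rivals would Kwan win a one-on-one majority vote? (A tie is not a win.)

Kwan against each rival (17 committee members):
Kwan–Okafor: Kwan 11–6.
Kwan vs Tanaka: Kwan wins 12–5.
Kwan vs Aoki: 12 to 5, Kwan.
Kwan–Larsen: Kwan 16–1.
Kwan vs Osei: Kwan is ranked higher on 6+1+3+3+1 = 14 ballots, Osei on 3. Kwan wins 14–3.
Kwan beats Okafor, Tanaka, Aoki, Larsen, Osei — 5 pairwise wins.

5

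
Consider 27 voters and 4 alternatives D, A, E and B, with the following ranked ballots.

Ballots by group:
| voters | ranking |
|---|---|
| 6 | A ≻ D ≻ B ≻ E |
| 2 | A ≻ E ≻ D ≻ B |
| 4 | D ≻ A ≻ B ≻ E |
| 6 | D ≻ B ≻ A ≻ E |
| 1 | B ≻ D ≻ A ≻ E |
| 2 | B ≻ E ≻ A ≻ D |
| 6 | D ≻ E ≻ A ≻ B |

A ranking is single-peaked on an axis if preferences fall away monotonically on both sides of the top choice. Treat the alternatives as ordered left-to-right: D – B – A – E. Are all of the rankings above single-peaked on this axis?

Axis positions: D=1, B=2, A=3, E=4.
Group 1: ranking walks positions 3-1-2-4; D is ranked above B even though B lies between D and the peak A on the axis — preferences dip and rise again. Not single-peaked.
Group 2: ranking walks positions 3-4-1-2; D is ranked above B even though B lies between D and the peak A on the axis — preferences dip and rise again. Not single-peaked.
Group 3: ranking walks positions 1-3-2-4; A is ranked above B even though B lies between A and the peak D on the axis — preferences dip and rise again. Not single-peaked.
Group 4 (peak D at position 1): ranking walks positions 1-2-3-4, expanding outward from the peak — single-peaked.
Group 5 (peak B at position 2): ranking walks positions 2-1-3-4, expanding outward from the peak — single-peaked.
Group 6: ranking walks positions 2-4-3-1; E is ranked above A even though A lies between E and the peak B on the axis — preferences dip and rise again. Not single-peaked.
Group 7: ranking walks positions 1-4-3-2; E is ranked above B even though B lies between E and the peak D on the axis — preferences dip and rise again. Not single-peaked.
Group 1 violates single-peakedness, so the profile is not single-peaked on this axis.

no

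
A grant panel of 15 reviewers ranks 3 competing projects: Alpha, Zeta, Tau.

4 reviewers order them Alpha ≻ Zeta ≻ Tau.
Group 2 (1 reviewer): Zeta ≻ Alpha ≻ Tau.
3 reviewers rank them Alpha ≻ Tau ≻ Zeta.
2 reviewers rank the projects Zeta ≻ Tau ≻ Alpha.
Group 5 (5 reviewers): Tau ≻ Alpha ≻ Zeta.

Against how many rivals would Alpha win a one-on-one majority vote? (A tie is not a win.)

2

Alpha against each rival (15 reviewers):
Alpha vs Zeta: Alpha preferred on 4+3+5 = 12 ballots; Alpha wins 12–3.
Alpha–Tau: Alpha 8–7.
Alpha beats Zeta, Tau — 2 pairwise wins.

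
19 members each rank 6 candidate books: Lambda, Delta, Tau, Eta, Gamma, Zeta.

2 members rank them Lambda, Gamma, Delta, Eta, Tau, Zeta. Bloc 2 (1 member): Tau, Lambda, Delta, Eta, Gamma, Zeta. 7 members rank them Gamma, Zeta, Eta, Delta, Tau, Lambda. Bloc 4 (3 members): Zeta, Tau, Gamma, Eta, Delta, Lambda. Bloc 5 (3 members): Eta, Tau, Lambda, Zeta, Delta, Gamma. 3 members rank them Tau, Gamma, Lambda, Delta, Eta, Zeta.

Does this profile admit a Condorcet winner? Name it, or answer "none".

none

Head-to-head results (19 members):
Lambda vs Delta: 2+1+3+3 = 9 for Lambda, 10 for Delta — Delta by 10–9.
Lambda–Tau: Tau 17–2.
Lambda vs Eta: 6 to 13, Eta.
Lambda vs Gamma: Lambda preferred on 2+1+3 = 6 ballots; Gamma wins 13–6.
Lambda vs Zeta: Zeta, 10–9.
Delta vs Tau: Tau wins 10–9.
Delta vs Eta: Eta wins 13–6.
Delta vs Gamma: Delta preferred on 1+3 = 4 ballots; Gamma wins 15–4.
Delta vs Zeta: Zeta, 13–6.
Tau vs Eta: Eta wins 12–7.
Tau vs Gamma: Tau, 10–9.
Tau vs Zeta: Zeta, 10–9.
Eta–Gamma: Gamma 15–4.
Eta vs Zeta: 9 to 10, Zeta.
Gamma vs Zeta: 2+1+7+3 = 13 for Gamma, 6 for Zeta — Gamma by 13–6.
Each book drops at least one matchup (Lambda loses to Delta; Delta loses to Tau; Tau loses to Eta; Eta loses to Gamma; Gamma loses to Tau; Zeta loses to Gamma); the cycle Tau → Gamma → Eta → Tau rules out a Condorcet winner.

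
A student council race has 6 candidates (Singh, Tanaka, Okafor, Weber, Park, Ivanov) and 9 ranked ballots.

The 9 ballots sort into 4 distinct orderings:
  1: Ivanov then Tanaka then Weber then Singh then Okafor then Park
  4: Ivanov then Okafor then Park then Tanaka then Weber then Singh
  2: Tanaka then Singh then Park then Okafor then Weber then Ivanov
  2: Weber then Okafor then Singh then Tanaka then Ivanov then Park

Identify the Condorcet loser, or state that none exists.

none

Head-to-head results (9 voters):
Singh vs Tanaka: Singh is ranked higher on 2 ballots, Tanaka on 7. Tanaka wins 7–2.
Singh–Okafor: Okafor 6–3.
Singh vs Weber: Weber wins 7–2.
Singh–Park: Singh 5–4.
Singh vs Ivanov: 4 to 5, Ivanov.
Tanaka vs Okafor: Okafor wins 6–3.
Tanaka–Weber: Tanaka 7–2.
Tanaka vs Park: Tanaka preferred on 1+2+2 = 5 ballots; Tanaka wins 5–4.
Tanaka vs Ivanov: 4 to 5, Ivanov.
Okafor vs Weber: Okafor is ranked higher on 4+2 = 6 ballots, Weber on 3. Okafor wins 6–3.
Okafor vs Park: Okafor preferred on 1+4+2 = 7 ballots; Okafor wins 7–2.
Okafor vs Ivanov: Okafor preferred on 2+2 = 4 ballots; Ivanov wins 5–4.
Weber vs Park: Weber is ranked higher on 1+2 = 3 ballots, Park on 6. Park wins 6–3.
Weber vs Ivanov: Weber preferred on 2+2 = 4 ballots; Ivanov wins 5–4.
Park vs Ivanov: 2 for Park, 7 for Ivanov — Ivanov by 7–2.
Every candidate wins at least one matchup (Singh beats Park; Tanaka beats Singh; Okafor beats Singh; Weber beats Singh; Park beats Weber; Ivanov beats Singh), so there is no Condorcet loser.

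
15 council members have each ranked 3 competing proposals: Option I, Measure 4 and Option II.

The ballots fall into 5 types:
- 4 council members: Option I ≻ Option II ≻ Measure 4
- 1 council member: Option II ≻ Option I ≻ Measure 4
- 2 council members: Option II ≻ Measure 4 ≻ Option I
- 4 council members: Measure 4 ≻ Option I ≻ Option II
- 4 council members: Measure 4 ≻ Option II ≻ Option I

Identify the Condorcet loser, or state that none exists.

Option II

Head-to-head results (15 council members):
Option I vs Measure 4: Option I is ranked higher on 4+1 = 5 ballots, Measure 4 on 10. Measure 4 wins 10–5.
Option I vs Option II: 8 to 7, Option I.
Measure 4 vs Option II: 8 to 7, Measure 4.
Only Option II has no wins; Option II is the Condorcet loser.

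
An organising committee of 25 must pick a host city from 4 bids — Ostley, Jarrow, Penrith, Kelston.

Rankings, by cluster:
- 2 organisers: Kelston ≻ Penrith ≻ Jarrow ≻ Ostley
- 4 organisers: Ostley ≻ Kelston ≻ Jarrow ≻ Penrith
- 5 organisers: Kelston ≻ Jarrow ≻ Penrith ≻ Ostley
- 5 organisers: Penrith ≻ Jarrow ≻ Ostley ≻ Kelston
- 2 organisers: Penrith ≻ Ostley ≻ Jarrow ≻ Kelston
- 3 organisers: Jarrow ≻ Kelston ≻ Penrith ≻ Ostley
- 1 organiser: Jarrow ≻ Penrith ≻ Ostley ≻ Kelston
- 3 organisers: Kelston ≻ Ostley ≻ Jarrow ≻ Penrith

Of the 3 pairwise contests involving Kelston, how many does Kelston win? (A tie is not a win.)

Kelston against each rival (25 organisers):
Kelston–Ostley: Kelston 13–12.
Kelston vs Jarrow: Kelston is ranked higher on 2+4+5+3 = 14 ballots, Jarrow on 11. Kelston wins 14–11.
Kelston vs Penrith: Kelston is ranked higher on 2+4+5+3+3 = 17 ballots, Penrith on 8. Kelston wins 17–8.
Kelston beats Ostley, Jarrow, Penrith — 3 pairwise wins.

3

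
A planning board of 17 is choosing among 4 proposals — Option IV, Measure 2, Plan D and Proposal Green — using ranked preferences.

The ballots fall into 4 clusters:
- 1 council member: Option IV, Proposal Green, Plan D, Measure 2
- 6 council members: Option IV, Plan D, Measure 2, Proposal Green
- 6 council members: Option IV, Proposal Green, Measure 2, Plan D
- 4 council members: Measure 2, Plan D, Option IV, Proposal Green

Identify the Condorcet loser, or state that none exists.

Head-to-head results (17 council members):
Option IV vs Measure 2: Option IV preferred on 1+6+6 = 13 ballots; Option IV wins 13–4.
Option IV vs Plan D: 1+6+6 = 13 for Option IV, 4 for Plan D — Option IV by 13–4.
Option IV vs Proposal Green: Option IV, 17–0.
Measure 2 vs Plan D: Measure 2 wins 10–7.
Measure 2–Proposal Green: Measure 2 10–7.
Plan D vs Proposal Green: Plan D wins 10–7.
Only Proposal Green has no wins; Proposal Green is the Condorcet loser.

Proposal Green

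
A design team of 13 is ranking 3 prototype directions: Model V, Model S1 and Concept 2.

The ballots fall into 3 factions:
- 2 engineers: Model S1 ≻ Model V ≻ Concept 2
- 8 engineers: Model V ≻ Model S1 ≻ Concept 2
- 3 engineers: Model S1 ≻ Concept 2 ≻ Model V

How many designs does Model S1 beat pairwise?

Model S1 against each rival (13 engineers):
Model S1 vs Model V: Model V wins 8–5.
Model S1 vs Concept 2: Model S1 is ranked higher on 2+8+3 = 13 ballots, Concept 2 on 0. Model S1 wins 13–0.
Model S1 beats Concept 2; loses to Model V — 1 pairwise win.

1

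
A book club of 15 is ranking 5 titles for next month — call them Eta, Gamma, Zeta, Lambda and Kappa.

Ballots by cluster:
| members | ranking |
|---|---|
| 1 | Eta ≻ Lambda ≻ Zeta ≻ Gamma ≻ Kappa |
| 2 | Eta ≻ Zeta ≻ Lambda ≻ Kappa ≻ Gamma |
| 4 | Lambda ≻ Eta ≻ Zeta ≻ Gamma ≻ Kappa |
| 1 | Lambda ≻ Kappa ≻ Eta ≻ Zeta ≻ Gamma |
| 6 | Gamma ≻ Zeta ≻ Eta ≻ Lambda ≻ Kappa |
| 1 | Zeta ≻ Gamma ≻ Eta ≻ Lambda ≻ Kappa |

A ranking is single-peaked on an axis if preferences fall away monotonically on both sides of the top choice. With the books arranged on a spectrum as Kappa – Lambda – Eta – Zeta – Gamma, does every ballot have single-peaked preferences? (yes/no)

yes

Axis positions: Kappa=1, Lambda=2, Eta=3, Zeta=4, Gamma=5.
Cluster 1 (peak Eta at position 3): ranking walks positions 3-2-4-5-1, expanding outward from the peak — single-peaked.
Cluster 2 (peak Eta at position 3): ranking walks positions 3-4-2-1-5, expanding outward from the peak — single-peaked.
Cluster 3 (peak Lambda at position 2): ranking walks positions 2-3-4-5-1, expanding outward from the peak — single-peaked.
Cluster 4 (peak Lambda at position 2): ranking walks positions 2-1-3-4-5, expanding outward from the peak — single-peaked.
Cluster 5 (peak Gamma at position 5): ranking walks positions 5-4-3-2-1, expanding outward from the peak — single-peaked.
Cluster 6 (peak Zeta at position 4): ranking walks positions 4-5-3-2-1, expanding outward from the peak — single-peaked.
Every ranking is single-peaked on this axis.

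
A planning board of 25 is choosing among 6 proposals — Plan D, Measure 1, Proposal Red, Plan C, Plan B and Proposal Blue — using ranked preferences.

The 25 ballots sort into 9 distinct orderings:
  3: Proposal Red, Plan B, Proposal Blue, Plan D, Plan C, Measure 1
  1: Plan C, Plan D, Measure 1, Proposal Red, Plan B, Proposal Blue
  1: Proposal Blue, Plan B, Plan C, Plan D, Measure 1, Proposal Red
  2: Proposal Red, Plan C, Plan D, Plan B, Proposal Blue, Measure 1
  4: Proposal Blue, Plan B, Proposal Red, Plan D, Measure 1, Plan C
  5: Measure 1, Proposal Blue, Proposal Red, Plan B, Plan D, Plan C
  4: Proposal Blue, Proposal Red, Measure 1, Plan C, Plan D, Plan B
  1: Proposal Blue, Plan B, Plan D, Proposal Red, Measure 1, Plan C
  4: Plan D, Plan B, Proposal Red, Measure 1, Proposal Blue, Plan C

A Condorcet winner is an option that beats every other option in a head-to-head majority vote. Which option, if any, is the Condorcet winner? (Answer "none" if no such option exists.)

Proposal Blue

Pairwise majorities:
Plan D vs Measure 1: Plan D is ranked higher on 16 ballots, Measure 1 on 9. Plan D wins 16–9.
Plan D vs Proposal Red: Plan D preferred on 1+1+1+4 = 7 ballots; Proposal Red wins 18–7.
Plan D vs Plan C: Plan D preferred on 3+4+5+1+4 = 17 ballots; Plan D wins 17–8.
Plan D vs Plan B: Plan D is ranked higher on 1+2+4+4 = 11 ballots, Plan B on 14. Plan B wins 14–11.
Plan D vs Proposal Blue: Proposal Blue wins 18–7.
Measure 1 vs Proposal Red: Proposal Red wins 18–7.
Measure 1 vs Plan C: Measure 1 is ranked higher on 4+5+4+1+4 = 18 ballots, Plan C on 7. Measure 1 wins 18–7.
Measure 1 vs Plan B: 10 to 15, Plan B.
Measure 1 vs Proposal Blue: Proposal Blue wins 15–10.
Proposal Red–Plan C: Proposal Red 23–2.
Proposal Red vs Plan B: Proposal Red is ranked higher on 3+1+2+5+4 = 15 ballots, Plan B on 10. Proposal Red wins 15–10.
Proposal Red–Proposal Blue: Proposal Blue 15–10.
Plan C vs Plan B: 7 to 18, Plan B.
Plan C vs Proposal Blue: 1+2 = 3 for Plan C, 22 for Proposal Blue — Proposal Blue by 22–3.
Plan B vs Proposal Blue: 3+1+2+4 = 10 for Plan B, 15 for Proposal Blue — Proposal Blue by 15–10.
Proposal Blue wins every pairwise contest, so Proposal Blue is the Condorcet winner.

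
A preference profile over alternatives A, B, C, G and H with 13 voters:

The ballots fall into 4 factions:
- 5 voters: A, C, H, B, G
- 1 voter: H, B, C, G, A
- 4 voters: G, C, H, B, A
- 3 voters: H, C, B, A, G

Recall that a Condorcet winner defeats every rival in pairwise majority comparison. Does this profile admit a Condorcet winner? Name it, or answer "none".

C

Check each pair by majority over 13 ballots:
A–B: B 8–5.
A vs C: C, 8–5.
A vs G: A, 8–5.
A vs H: H wins 8–5.
B vs C: C wins 12–1.
B vs G: B, 9–4.
B–H: H 13–0.
C vs G: C, 9–4.
C vs H: C wins 9–4.
G vs H: H, 9–4.
C wins every pairwise contest, so C is the Condorcet winner.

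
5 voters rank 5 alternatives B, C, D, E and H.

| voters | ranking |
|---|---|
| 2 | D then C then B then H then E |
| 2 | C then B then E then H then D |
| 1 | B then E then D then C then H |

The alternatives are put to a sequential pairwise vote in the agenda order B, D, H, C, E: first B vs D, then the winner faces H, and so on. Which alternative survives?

C

Round 1: B vs D — 3–2, B advances.
Round 2: B vs H — 5–0, B advances.
Round 3: B vs C — 1–4, C advances.
Round 4: C vs E — 4–1, C advances.
The agenda winner is C.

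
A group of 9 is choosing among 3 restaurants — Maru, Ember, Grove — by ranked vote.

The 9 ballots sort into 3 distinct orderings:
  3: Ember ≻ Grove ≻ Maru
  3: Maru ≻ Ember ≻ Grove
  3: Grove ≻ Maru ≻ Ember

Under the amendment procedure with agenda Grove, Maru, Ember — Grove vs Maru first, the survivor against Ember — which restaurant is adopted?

Ember

Round 1: Grove vs Maru — 6–3, Grove advances.
Round 2: Grove vs Ember — 3–6, Ember advances.
The agenda winner is Ember.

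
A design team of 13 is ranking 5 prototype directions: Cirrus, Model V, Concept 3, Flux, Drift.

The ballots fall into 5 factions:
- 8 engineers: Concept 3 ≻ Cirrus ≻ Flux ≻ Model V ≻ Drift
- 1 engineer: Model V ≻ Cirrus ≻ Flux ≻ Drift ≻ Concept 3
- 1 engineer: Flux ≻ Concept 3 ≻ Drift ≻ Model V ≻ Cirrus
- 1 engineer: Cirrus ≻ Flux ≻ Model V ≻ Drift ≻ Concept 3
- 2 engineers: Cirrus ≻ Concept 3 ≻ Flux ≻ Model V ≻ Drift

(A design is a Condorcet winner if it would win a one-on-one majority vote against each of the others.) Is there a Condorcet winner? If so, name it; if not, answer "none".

Head-to-head results (13 engineers):
Cirrus vs Model V: 8+1+2 = 11 for Cirrus, 2 for Model V — Cirrus by 11–2.
Cirrus vs Concept 3: Cirrus is ranked higher on 1+1+2 = 4 ballots, Concept 3 on 9. Concept 3 wins 9–4.
Cirrus vs Flux: Cirrus is ranked higher on 8+1+1+2 = 12 ballots, Flux on 1. Cirrus wins 12–1.
Cirrus vs Drift: Cirrus preferred on 8+1+1+2 = 12 ballots; Cirrus wins 12–1.
Model V vs Concept 3: 2 to 11, Concept 3.
Model V vs Flux: 1 to 12, Flux.
Model V vs Drift: 12 to 1, Model V.
Concept 3 vs Flux: Concept 3 is ranked higher on 8+2 = 10 ballots, Flux on 3. Concept 3 wins 10–3.
Concept 3 vs Drift: 8+1+2 = 11 for Concept 3, 2 for Drift — Concept 3 by 11–2.
Flux vs Drift: 8+1+1+1+2 = 13 for Flux, 0 for Drift — Flux by 13–0.
Concept 3 defeats every rival head-to-head and is the Condorcet winner.

Concept 3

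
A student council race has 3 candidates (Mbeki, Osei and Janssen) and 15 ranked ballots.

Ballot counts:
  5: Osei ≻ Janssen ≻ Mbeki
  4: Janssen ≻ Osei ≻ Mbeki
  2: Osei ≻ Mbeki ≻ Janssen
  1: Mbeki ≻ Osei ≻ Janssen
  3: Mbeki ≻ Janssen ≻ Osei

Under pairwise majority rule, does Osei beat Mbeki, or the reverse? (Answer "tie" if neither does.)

Ballots ranking Osei above Mbeki: 5 + 4 + 2 = 11.
Ballots ranking Mbeki above Osei: 15 − 11 = 4.
Osei wins the head-to-head 11–4.

Osei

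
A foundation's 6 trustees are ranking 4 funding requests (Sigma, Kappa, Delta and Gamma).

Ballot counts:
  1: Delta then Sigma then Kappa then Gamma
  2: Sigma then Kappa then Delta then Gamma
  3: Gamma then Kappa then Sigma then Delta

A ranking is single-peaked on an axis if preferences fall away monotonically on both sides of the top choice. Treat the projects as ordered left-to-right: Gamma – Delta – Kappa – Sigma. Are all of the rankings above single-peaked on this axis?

Axis positions: Gamma=1, Delta=2, Kappa=3, Sigma=4.
Group 1: ranking walks positions 2-4-3-1; Sigma is ranked above Kappa even though Kappa lies between Sigma and the peak Delta on the axis — preferences dip and rise again. Not single-peaked.
Group 2 (peak Sigma at position 4): ranking walks positions 4-3-2-1, expanding outward from the peak — single-peaked.
Group 3: ranking walks positions 1-3-4-2; Kappa is ranked above Delta even though Delta lies between Kappa and the peak Gamma on the axis — preferences dip and rise again. Not single-peaked.
Group 1 violates single-peakedness, so the profile is not single-peaked on this axis.

no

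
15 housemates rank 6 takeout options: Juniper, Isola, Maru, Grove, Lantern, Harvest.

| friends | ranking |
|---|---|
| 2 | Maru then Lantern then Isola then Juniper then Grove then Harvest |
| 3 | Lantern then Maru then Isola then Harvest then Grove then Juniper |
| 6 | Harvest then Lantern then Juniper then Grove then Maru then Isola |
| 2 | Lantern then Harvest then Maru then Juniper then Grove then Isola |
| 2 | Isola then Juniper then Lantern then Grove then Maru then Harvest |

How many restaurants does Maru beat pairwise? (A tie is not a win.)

Maru against each rival (15 friends):
Maru vs Juniper: 2+3+2 = 7 for Maru, 8 for Juniper — Juniper by 8–7.
Maru–Isola: Maru 13–2.
Maru vs Grove: Maru is ranked higher on 2+3+2 = 7 ballots, Grove on 8. Grove wins 8–7.
Maru vs Lantern: Maru preferred on 2 ballots; Lantern wins 13–2.
Maru vs Harvest: 2+3+2 = 7 for Maru, 8 for Harvest — Harvest by 8–7.
Maru beats Isola; loses to Juniper, Grove, Lantern, Harvest — 1 pairwise win.

1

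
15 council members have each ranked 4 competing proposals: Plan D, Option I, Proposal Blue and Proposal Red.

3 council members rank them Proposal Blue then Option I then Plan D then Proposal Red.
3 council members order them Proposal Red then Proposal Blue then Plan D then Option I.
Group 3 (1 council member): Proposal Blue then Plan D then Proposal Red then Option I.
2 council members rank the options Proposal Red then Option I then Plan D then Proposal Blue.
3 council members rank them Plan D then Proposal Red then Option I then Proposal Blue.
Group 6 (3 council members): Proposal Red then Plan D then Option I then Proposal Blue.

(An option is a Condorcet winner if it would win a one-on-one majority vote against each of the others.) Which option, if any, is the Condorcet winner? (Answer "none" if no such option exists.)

Pairwise majorities:
Plan D vs Option I: Plan D preferred on 3+1+3+3 = 10 ballots; Plan D wins 10–5.
Plan D vs Proposal Blue: Plan D is ranked higher on 2+3+3 = 8 ballots, Proposal Blue on 7. Plan D wins 8–7.
Plan D vs Proposal Red: Plan D is ranked higher on 3+1+3 = 7 ballots, Proposal Red on 8. Proposal Red wins 8–7.
Option I vs Proposal Blue: 8 to 7, Option I.
Option I vs Proposal Red: 3 for Option I, 12 for Proposal Red — Proposal Red by 12–3.
Proposal Blue vs Proposal Red: Proposal Blue is ranked higher on 3+1 = 4 ballots, Proposal Red on 11. Proposal Red wins 11–4.
Proposal Red beats each of Plan D, Option I, Proposal Blue — Proposal Red is the Condorcet winner.

Proposal Red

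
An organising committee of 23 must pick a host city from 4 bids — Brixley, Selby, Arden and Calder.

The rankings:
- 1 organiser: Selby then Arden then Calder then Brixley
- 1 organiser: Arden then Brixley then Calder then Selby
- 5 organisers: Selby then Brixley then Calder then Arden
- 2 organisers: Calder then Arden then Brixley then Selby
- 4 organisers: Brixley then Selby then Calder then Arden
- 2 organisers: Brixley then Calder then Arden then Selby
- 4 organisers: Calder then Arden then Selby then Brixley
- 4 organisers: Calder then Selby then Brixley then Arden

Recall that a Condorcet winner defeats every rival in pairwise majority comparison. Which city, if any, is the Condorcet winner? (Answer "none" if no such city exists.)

none

Head-to-head results (23 organisers):
Brixley vs Selby: Brixley is ranked higher on 1+2+4+2 = 9 ballots, Selby on 14. Selby wins 14–9.
Brixley vs Arden: Brixley is ranked higher on 5+4+2+4 = 15 ballots, Arden on 8. Brixley wins 15–8.
Brixley vs Calder: 1+5+4+2 = 12 for Brixley, 11 for Calder — Brixley by 12–11.
Selby vs Arden: Selby preferred on 1+5+4+4 = 14 ballots; Selby wins 14–9.
Selby vs Calder: 10 to 13, Calder.
Arden vs Calder: Arden is ranked higher on 1+1 = 2 ballots, Calder on 21. Calder wins 21–2.
Each city drops at least one matchup (Brixley loses to Selby; Selby loses to Calder; Arden loses to Brixley; Calder loses to Brixley); the cycle Brixley > Calder > Selby > Brixley rules out a Condorcet winner.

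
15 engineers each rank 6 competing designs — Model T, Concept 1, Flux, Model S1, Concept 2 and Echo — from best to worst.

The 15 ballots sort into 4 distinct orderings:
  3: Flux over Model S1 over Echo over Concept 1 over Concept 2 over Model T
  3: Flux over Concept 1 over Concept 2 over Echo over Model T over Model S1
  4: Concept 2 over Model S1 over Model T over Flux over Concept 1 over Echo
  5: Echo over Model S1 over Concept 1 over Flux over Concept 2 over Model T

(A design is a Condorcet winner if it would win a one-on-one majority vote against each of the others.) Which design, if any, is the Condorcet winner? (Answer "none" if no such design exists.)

none

Head-to-head results (15 engineers):
Model T–Concept 1: Concept 1 11–4.
Model T vs Flux: Flux wins 11–4.
Model T vs Model S1: Model S1, 12–3.
Model T–Concept 2: Concept 2 15–0.
Model T–Echo: Echo 11–4.
Concept 1 vs Flux: Flux, 10–5.
Concept 1–Model S1: Model S1 12–3.
Concept 1–Concept 2: Concept 1 11–4.
Concept 1 vs Echo: Echo wins 8–7.
Flux vs Model S1: Model S1 wins 9–6.
Flux vs Concept 2: Flux wins 11–4.
Flux vs Echo: Flux, 10–5.
Model S1 vs Concept 2: Model S1, 8–7.
Model S1 vs Echo: Echo wins 8–7.
Concept 2–Echo: Echo 8–7.
No design is unbeaten: Model T loses to Concept 1; Concept 1 loses to Flux; Flux loses to Model S1; Model S1 loses to Echo; Concept 2 loses to Concept 1; Echo loses to Flux. In particular Flux > Echo > Model S1 > Flux is a majority cycle — no Condorcet winner exists.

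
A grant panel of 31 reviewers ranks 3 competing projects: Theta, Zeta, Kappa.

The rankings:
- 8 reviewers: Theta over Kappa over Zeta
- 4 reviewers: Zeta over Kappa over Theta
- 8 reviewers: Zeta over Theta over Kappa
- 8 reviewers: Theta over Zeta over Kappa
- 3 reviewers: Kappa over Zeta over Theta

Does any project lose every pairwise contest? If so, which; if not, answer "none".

Head-to-head results (31 reviewers):
Theta vs Zeta: Theta is ranked higher on 8+8 = 16 ballots, Zeta on 15. Theta wins 16–15.
Theta vs Kappa: 24 to 7, Theta.
Zeta vs Kappa: 20 to 11, Zeta.
Kappa is beaten in every head-to-head and is the Condorcet loser.

Kappa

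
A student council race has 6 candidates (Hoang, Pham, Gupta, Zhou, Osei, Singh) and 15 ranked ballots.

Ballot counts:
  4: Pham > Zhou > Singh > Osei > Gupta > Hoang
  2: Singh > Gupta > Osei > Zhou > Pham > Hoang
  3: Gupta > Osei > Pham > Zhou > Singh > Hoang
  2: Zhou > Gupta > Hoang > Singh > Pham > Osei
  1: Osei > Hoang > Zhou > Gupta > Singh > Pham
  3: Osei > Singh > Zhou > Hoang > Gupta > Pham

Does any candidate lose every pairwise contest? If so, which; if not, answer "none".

Pairwise majorities:
Hoang vs Pham: Hoang is ranked higher on 2+1+3 = 6 ballots, Pham on 9. Pham wins 9–6.
Hoang vs Gupta: Gupta wins 11–4.
Hoang vs Zhou: 1 for Hoang, 14 for Zhou — Zhou by 14–1.
Hoang vs Osei: Osei wins 13–2.
Hoang vs Singh: Singh, 12–3.
Pham–Gupta: Gupta 11–4.
Pham vs Zhou: Zhou, 8–7.
Pham vs Osei: 6 to 9, Osei.
Pham vs Singh: Singh, 8–7.
Gupta vs Zhou: Gupta preferred on 2+3 = 5 ballots; Zhou wins 10–5.
Gupta vs Osei: Osei, 8–7.
Gupta vs Singh: Singh, 9–6.
Zhou vs Osei: Zhou is ranked higher on 4+2 = 6 ballots, Osei on 9. Osei wins 9–6.
Zhou vs Singh: Zhou is ranked higher on 4+3+2+1 = 10 ballots, Singh on 5. Zhou wins 10–5.
Osei vs Singh: Singh, 8–7.
Only Hoang has no wins; Hoang is the Condorcet loser.

Hoang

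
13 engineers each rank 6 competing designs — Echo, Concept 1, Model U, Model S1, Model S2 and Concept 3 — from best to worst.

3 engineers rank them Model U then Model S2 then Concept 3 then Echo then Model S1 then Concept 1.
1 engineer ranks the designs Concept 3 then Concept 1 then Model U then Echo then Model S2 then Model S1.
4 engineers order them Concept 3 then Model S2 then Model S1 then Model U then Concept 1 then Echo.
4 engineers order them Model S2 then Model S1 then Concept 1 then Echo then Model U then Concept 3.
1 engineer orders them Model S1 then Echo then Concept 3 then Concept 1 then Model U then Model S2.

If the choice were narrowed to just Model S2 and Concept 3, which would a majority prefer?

Ballots ranking Model S2 above Concept 3: 3 + 4 = 7.
Ballots ranking Concept 3 above Model S2: 13 − 7 = 6.
Model S2 wins the head-to-head 7–6.

Model S2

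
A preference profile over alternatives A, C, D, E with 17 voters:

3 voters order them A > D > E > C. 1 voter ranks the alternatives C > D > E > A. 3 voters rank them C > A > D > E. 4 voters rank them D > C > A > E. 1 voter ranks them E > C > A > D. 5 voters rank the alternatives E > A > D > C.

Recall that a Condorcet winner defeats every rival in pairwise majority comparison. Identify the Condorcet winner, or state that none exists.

none

Check each pair by majority over 17 ballots:
A vs C: 3+5 = 8 for A, 9 for C — C by 9–8.
A vs D: 12 to 5, A.
A–E: A 10–7.
C vs D: 5 to 12, D.
C vs E: 1+3+4 = 8 for C, 9 for E — E by 9–8.
D vs E: D is ranked higher on 3+1+3+4 = 11 ballots, E on 6. D wins 11–6.
Each alternative drops at least one matchup (A loses to C; C loses to D; D loses to A; E loses to A); the cycle A → D → C → A rules out a Condorcet winner.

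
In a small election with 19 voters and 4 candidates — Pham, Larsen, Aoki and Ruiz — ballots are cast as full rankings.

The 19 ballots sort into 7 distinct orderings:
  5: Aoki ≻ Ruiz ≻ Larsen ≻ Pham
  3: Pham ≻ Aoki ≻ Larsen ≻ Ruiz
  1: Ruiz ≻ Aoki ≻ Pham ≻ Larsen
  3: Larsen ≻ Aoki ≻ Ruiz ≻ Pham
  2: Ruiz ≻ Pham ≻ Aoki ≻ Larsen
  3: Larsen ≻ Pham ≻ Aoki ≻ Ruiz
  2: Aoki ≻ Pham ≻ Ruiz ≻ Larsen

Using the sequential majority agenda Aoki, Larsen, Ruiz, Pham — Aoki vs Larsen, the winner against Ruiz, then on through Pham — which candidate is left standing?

Round 1: Aoki vs Larsen — 13–6, Aoki advances.
Round 2: Aoki vs Ruiz — 16–3, Aoki advances.
Round 3: Aoki vs Pham — 11–8, Aoki advances.
The agenda winner is Aoki.

Aoki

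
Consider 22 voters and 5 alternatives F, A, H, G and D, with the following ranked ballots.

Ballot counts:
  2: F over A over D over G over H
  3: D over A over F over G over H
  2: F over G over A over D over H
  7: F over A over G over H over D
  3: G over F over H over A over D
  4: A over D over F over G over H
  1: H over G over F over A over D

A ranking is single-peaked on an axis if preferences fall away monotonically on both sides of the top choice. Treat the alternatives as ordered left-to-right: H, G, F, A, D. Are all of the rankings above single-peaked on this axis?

Axis positions: H=1, G=2, F=3, A=4, D=5.
Faction 1 (peak F at position 3): ranking walks positions 3-4-5-2-1, expanding outward from the peak — single-peaked.
Faction 2 (peak D at position 5): ranking walks positions 5-4-3-2-1, expanding outward from the peak — single-peaked.
Faction 3 (peak F at position 3): ranking walks positions 3-2-4-5-1, expanding outward from the peak — single-peaked.
Faction 4 (peak F at position 3): ranking walks positions 3-4-2-1-5, expanding outward from the peak — single-peaked.
Faction 5 (peak G at position 2): ranking walks positions 2-3-1-4-5, expanding outward from the peak — single-peaked.
Faction 6 (peak A at position 4): ranking walks positions 4-5-3-2-1, expanding outward from the peak — single-peaked.
Faction 7 (peak H at position 1): ranking walks positions 1-2-3-4-5, expanding outward from the peak — single-peaked.
Every ranking is single-peaked on this axis.

yes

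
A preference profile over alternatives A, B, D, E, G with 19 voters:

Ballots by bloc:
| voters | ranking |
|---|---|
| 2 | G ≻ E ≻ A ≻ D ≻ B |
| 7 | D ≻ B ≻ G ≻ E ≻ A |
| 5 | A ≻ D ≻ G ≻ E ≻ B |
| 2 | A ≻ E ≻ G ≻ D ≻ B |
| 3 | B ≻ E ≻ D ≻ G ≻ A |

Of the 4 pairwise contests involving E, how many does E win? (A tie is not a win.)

E against each rival (19 voters):
E vs A: E is ranked higher on 2+7+3 = 12 ballots, A on 7. E wins 12–7.
E vs B: B, 10–9.
E vs D: 7 to 12, D.
E vs G: E is ranked higher on 2+3 = 5 ballots, G on 14. G wins 14–5.
E beats A; loses to B, D, G — 1 pairwise win.

1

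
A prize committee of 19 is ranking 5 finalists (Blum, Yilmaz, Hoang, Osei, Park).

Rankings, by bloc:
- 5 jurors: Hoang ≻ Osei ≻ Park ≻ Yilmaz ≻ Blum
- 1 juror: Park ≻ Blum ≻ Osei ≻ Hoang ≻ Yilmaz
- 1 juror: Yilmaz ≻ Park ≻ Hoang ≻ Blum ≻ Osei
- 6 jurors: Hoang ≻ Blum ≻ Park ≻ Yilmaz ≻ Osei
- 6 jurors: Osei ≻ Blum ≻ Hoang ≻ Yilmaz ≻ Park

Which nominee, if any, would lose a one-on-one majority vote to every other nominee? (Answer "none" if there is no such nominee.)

Yilmaz

Pairwise majorities:
Blum vs Yilmaz: Blum is ranked higher on 1+6+6 = 13 ballots, Yilmaz on 6. Blum wins 13–6.
Blum vs Hoang: 7 to 12, Hoang.
Blum vs Osei: 8 to 11, Osei.
Blum vs Park: 12 to 7, Blum.
Yilmaz vs Hoang: Hoang wins 18–1.
Yilmaz vs Osei: Yilmaz is ranked higher on 1+6 = 7 ballots, Osei on 12. Osei wins 12–7.
Yilmaz vs Park: Park wins 12–7.
Hoang vs Osei: 12 to 7, Hoang.
Hoang vs Park: Hoang wins 17–2.
Osei vs Park: Osei is ranked higher on 5+6 = 11 ballots, Park on 8. Osei wins 11–8.
Only Yilmaz has no wins; Yilmaz is the Condorcet loser.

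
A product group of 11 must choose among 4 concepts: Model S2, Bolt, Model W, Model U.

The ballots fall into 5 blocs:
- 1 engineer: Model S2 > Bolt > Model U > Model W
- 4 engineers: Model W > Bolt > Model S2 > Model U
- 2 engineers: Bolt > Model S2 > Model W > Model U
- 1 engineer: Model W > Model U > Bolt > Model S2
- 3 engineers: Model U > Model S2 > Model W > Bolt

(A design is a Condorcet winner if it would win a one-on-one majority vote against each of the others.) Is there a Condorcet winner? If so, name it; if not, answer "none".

Check each pair by majority over 11 ballots:
Model S2 vs Bolt: Bolt wins 7–4.
Model S2 vs Model W: Model S2 wins 6–5.
Model S2–Model U: Model S2 7–4.
Bolt vs Model W: 3 to 8, Model W.
Bolt vs Model U: Bolt, 7–4.
Model W vs Model U: Model W, 7–4.
Every design loses at least once (Model S2 loses to Bolt; Bolt loses to Model W; Model W loses to Model S2; Model U loses to Model S2). The majority relation contains the cycle Model S2 > Model W > Bolt > Model S2, so there is no Condorcet winner.

none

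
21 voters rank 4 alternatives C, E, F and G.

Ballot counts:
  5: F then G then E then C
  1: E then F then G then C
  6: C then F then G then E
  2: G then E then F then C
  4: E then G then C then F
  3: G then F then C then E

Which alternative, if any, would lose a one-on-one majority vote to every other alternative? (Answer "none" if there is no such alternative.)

C

Head-to-head results (21 voters):
C vs E: 9 to 12, E.
C vs F: 6+4 = 10 for C, 11 for F — F by 11–10.
C–G: G 15–6.
E vs F: E preferred on 1+2+4 = 7 ballots; F wins 14–7.
E vs G: G, 16–5.
F–G: F 12–9.
C is beaten in every head-to-head and is the Condorcet loser.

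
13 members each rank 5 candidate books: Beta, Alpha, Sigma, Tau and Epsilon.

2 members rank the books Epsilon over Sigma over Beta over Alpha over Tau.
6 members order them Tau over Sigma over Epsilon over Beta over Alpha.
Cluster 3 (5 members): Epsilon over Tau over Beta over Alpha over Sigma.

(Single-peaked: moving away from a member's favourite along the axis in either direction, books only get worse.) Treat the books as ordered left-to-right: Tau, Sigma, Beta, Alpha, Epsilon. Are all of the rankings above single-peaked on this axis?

no

Axis positions: Tau=1, Sigma=2, Beta=3, Alpha=4, Epsilon=5.
Cluster 1: ranking walks positions 5-2-3-4-1; Sigma is ranked above Alpha even though Alpha lies between Sigma and the peak Epsilon on the axis — preferences dip and rise again. Not single-peaked.
Cluster 2: ranking walks positions 1-2-5-3-4; Epsilon is ranked above Beta even though Beta lies between Epsilon and the peak Tau on the axis — preferences dip and rise again. Not single-peaked.
Cluster 3: ranking walks positions 5-1-3-4-2; Tau is ranked above Alpha even though Alpha lies between Tau and the peak Epsilon on the axis — preferences dip and rise again. Not single-peaked.
Cluster 1 violates single-peakedness, so the profile is not single-peaked on this axis.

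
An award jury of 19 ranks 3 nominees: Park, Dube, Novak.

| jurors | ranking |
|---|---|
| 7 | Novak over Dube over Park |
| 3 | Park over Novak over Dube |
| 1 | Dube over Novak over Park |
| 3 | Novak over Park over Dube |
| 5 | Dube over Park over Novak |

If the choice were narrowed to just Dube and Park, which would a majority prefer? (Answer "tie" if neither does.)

Ballots ranking Dube above Park: 7 + 1 + 5 = 13.
Ballots ranking Park above Dube: 19 − 13 = 6.
Dube wins the head-to-head 13–6.

Dube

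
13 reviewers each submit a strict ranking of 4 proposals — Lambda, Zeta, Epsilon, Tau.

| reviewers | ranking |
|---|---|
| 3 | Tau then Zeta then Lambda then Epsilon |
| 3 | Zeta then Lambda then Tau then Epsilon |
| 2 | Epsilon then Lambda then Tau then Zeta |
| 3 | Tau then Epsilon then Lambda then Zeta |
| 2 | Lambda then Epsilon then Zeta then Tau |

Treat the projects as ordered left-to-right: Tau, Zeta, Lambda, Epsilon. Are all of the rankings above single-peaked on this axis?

no

Axis positions: Tau=1, Zeta=2, Lambda=3, Epsilon=4.
Faction 1 (peak Tau at position 1): ranking walks positions 1-2-3-4, expanding outward from the peak — single-peaked.
Faction 2 (peak Zeta at position 2): ranking walks positions 2-3-1-4, expanding outward from the peak — single-peaked.
Faction 3: ranking walks positions 4-3-1-2; Tau is ranked above Zeta even though Zeta lies between Tau and the peak Epsilon on the axis — preferences dip and rise again. Not single-peaked.
Faction 4: ranking walks positions 1-4-3-2; Epsilon is ranked above Zeta even though Zeta lies between Epsilon and the peak Tau on the axis — preferences dip and rise again. Not single-peaked.
Faction 5 (peak Lambda at position 3): ranking walks positions 3-4-2-1, expanding outward from the peak — single-peaked.
Faction 3 violates single-peakedness, so the profile is not single-peaked on this axis.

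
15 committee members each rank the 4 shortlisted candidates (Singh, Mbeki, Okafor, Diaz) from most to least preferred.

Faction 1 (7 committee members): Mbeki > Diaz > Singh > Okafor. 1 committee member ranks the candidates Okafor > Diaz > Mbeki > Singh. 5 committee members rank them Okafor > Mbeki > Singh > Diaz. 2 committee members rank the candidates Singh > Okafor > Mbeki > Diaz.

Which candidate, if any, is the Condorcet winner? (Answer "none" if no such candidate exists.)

Head-to-head results (15 committee members):
Singh vs Mbeki: Mbeki wins 13–2.
Singh vs Okafor: Singh wins 9–6.
Singh vs Diaz: Diaz wins 8–7.
Mbeki vs Okafor: Okafor wins 8–7.
Mbeki vs Diaz: Mbeki, 14–1.
Okafor vs Diaz: Okafor wins 8–7.
Each candidate drops at least one matchup (Singh loses to Mbeki; Mbeki loses to Okafor; Okafor loses to Singh; Diaz loses to Mbeki); the cycle Singh beats Okafor beats Mbeki beats Singh rules out a Condorcet winner.

none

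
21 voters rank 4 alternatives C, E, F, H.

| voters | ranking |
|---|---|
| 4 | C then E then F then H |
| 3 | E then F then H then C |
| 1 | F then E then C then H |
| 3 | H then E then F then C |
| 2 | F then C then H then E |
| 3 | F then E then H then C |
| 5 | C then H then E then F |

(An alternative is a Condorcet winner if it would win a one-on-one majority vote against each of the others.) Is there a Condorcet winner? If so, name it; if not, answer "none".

Head-to-head results (21 voters):
C vs E: C is ranked higher on 4+2+5 = 11 ballots, E on 10. C wins 11–10.
C vs F: F, 12–9.
C vs H: C preferred on 4+1+2+5 = 12 ballots; C wins 12–9.
E vs F: E preferred on 4+3+3+5 = 15 ballots; E wins 15–6.
E vs H: 4+3+1+3 = 11 for E, 10 for H — E by 11–10.
F vs H: F, 13–8.
No alternative is unbeaten: C loses to F; E loses to C; F loses to E; H loses to C. In particular C beats E beats F beats C is a majority cycle — no Condorcet winner exists.

none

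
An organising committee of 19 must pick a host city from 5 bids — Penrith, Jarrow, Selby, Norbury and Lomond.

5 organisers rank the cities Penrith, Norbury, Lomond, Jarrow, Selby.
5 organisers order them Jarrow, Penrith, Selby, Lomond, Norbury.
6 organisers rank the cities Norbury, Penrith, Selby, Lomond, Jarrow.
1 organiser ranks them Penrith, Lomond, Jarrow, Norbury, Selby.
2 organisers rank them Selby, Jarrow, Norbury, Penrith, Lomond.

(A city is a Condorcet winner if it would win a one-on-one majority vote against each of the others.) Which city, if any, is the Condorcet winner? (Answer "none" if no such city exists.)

Penrith

Pairwise majorities:
Penrith vs Jarrow: Penrith, 12–7.
Penrith vs Selby: 5+5+6+1 = 17 for Penrith, 2 for Selby — Penrith by 17–2.
Penrith vs Norbury: Penrith wins 11–8.
Penrith vs Lomond: 19 to 0, Penrith.
Jarrow vs Selby: Jarrow preferred on 5+5+1 = 11 ballots; Jarrow wins 11–8.
Jarrow vs Norbury: 5+1+2 = 8 for Jarrow, 11 for Norbury — Norbury by 11–8.
Jarrow vs Lomond: Lomond wins 12–7.
Selby vs Norbury: 5+2 = 7 for Selby, 12 for Norbury — Norbury by 12–7.
Selby vs Lomond: Selby wins 13–6.
Norbury vs Lomond: Norbury is ranked higher on 5+6+2 = 13 ballots, Lomond on 6. Norbury wins 13–6.
Only Penrith has no losses; Penrith is the Condorcet winner.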